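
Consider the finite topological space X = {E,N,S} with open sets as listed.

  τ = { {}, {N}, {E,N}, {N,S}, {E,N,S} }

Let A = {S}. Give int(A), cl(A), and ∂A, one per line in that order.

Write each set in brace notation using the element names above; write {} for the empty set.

open subsets of A: {}; so int(A) = {}
closure: X∖int(X∖A) = X∖{E,N} = {S}
∂A = {S} minus {} = {S}

int(A) = {}
cl(A)  = {S}
∂A     = {S}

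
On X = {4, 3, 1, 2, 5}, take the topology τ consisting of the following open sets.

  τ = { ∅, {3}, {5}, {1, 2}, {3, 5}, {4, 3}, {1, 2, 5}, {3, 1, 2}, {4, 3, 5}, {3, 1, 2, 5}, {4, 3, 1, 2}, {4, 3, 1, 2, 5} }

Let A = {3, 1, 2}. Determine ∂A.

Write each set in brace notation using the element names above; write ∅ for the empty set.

opens ⊆ A: ∅, {3}, {1, 2}, {3, 1, 2}; union → int = {3, 1, 2}
complement {4, 5}; its interior {5}; cl(A) = X∖{5} = {4, 3, 1, 2}
boundary = {4, 3, 1, 2} ∖ {3, 1, 2} = {4}

{4}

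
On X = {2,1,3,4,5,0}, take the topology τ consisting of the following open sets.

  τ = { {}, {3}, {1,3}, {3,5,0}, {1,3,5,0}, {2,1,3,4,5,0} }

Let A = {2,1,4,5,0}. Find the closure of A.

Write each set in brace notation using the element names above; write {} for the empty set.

{2,1,4,5,0}

X∖A={3}, int(X∖A)={3}, hence cl(A)={2,1,4,5,0}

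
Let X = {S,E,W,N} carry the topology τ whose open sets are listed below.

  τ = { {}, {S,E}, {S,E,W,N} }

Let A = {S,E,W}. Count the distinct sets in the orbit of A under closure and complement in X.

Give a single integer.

6

complement {N}; its interior {}; cl(A) = X∖{} = {S,E,W,N}
With k = closure, c = complement:
  1. A     = {S,E,W}
  2. kA    = {S,E,W,N}
  3. cA    = {N}
  4. ckA   = {}
  5. kcA   = {W,N}
  6. ckcA  = {S,E}
k, c of each give nothing new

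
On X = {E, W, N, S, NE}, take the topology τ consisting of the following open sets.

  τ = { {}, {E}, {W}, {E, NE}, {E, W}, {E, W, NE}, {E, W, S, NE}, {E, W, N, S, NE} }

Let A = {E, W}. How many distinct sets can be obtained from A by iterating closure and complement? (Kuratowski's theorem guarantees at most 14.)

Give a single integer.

4

complement {N, S, NE}; its interior {}; cl(A) = X∖{} = {E, W, N, S, NE}
With k = closure, c = complement:
  1. A     = {E, W}
  2. kA    = {E, W, N, S, NE}
  3. cA    = {N, S, NE}
  4. ckA   = {}
k, c of each give nothing new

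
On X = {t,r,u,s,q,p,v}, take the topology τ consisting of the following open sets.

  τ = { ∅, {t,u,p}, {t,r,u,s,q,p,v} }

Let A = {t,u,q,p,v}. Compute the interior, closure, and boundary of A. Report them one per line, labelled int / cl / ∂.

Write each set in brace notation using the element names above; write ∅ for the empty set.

int(A) = {t,u,p}
cl(A)  = {t,r,u,s,q,p,v}
∂A     = {r,s,q,v}

U open, U⊆A: ∅, {t,u,p}. int(A) = ⋃ = {t,u,p}
X∖A={r,s}, int(X∖A)=∅, hence cl(A)={t,r,u,s,q,p,v}
∂A: remove int from cl → {r,s,q,v}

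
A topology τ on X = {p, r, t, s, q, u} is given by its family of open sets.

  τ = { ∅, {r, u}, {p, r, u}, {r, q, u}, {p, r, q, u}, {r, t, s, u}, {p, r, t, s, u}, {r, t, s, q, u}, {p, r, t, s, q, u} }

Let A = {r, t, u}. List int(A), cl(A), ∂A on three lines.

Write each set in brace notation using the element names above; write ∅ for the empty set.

int(A) = {r, u}
cl(A)  = {p, r, t, s, q, u}
∂A     = {p, t, s, q}

interior: largest open inside A is {r, u} (from ∅, {r, u})
cl via duality: int({p, s, q}) = ∅, so X∖∅ = {p, r, t, s, q, u}
cl∖int = {p, t, s, q}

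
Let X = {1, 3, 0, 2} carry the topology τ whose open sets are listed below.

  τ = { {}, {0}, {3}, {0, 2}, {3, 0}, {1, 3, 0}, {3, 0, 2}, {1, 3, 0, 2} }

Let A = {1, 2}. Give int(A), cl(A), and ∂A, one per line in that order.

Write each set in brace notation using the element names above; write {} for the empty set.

opens ⊆ A: {}; union → int = {}
complement {3, 0}; its interior {3, 0}; cl(A) = X∖{3, 0} = {1, 2}
boundary = {1, 2} ∖ {} = {1, 2}

int(A) = {}
cl(A)  = {1, 2}
∂A     = {1, 2}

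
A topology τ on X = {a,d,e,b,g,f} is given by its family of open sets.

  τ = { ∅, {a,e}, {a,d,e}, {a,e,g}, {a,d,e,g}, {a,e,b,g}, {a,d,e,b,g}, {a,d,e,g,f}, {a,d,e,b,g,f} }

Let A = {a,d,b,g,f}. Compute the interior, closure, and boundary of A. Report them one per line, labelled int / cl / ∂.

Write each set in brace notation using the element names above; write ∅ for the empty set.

open subsets of A: ∅; so int(A) = ∅
closure: X∖int(X∖A) = X∖∅ = {a,d,e,b,g,f}
∂A = {a,d,e,b,g,f} minus ∅ = {a,d,e,b,g,f}

int(A) = ∅
cl(A)  = {a,d,e,b,g,f}
∂A     = {a,d,e,b,g,f}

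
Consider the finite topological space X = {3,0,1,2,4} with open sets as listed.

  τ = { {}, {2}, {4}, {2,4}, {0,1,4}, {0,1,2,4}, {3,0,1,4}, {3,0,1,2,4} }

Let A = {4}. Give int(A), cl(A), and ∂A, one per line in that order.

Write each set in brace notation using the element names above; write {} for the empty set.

int(A) = {4}
cl(A)  = {3,0,1,4}
∂A     = {3,0,1}

open subsets of A: {}, {4}; so int(A) = {4}
closure: X∖int(X∖A) = X∖{2} = {3,0,1,4}
∂A = {3,0,1,4} minus {4} = {3,0,1}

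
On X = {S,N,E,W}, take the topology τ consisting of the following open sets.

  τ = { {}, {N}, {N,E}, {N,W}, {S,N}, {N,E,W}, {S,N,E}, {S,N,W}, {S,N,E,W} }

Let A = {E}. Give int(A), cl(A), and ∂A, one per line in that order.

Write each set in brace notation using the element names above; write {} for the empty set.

open subsets of A: {}; so int(A) = {}
closure: X∖int(X∖A) = X∖{S,N,W} = {E}
∂A = {E} minus {} = {E}

int(A) = {}
cl(A)  = {E}
∂A     = {E}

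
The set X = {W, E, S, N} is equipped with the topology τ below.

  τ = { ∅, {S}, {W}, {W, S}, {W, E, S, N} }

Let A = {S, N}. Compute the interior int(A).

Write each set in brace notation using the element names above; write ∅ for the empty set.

{S}

opens ⊆ A: ∅, {S}; union → int = {S}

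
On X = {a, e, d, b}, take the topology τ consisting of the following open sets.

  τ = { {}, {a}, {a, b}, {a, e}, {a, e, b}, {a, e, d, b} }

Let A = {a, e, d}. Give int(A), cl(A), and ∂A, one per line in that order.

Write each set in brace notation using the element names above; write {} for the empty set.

opens ⊆ A: {}, {a}, {a, e}; union → int = {a, e}
complement {b}; its interior {}; cl(A) = X∖{} = {a, e, d, b}
boundary = {a, e, d, b} ∖ {a, e} = {d, b}

int(A) = {a, e}
cl(A)  = {a, e, d, b}
∂A     = {d, b}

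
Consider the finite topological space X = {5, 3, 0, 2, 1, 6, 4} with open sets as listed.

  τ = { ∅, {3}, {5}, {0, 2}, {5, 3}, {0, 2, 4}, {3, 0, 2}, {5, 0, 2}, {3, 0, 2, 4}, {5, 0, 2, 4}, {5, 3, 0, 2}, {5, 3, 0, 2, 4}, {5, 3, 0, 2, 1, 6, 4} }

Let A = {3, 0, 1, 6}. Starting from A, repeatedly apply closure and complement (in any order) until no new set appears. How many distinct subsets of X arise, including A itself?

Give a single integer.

cl via duality: int({5, 2, 4}) = {5}, so X∖{5} = {3, 0, 2, 1, 6, 4}
Write k for closure, c for complement:
  1. A     = {3, 0, 1, 6}
  2. kA    = {3, 0, 2, 1, 6, 4}
  3. cA    = {5, 2, 4}
  4. ckA   = {5}
  5. kcA   = {5, 0, 2, 1, 6, 4}
  6. kckA  = {5, 1, 6}
  7. ckcA  = {3}
  8. ckckA = {3, 0, 2, 4}
  9. kckcA = {3, 1, 6}
  10. ckckcA = {5, 0, 2, 4}
applying k or c yields no new set

10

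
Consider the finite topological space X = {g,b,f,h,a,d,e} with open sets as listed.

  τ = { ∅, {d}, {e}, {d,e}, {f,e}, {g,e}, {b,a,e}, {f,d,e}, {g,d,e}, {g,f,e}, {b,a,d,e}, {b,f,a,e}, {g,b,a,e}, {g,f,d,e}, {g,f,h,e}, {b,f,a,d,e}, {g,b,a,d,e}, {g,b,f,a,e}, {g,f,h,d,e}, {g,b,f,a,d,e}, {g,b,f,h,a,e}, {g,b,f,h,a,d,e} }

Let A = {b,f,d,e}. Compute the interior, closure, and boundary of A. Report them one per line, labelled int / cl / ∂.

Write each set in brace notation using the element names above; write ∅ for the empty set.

int(A) = {f,d,e}
cl(A)  = {g,b,f,h,a,d,e}
∂A     = {g,b,h,a}

open subsets of A: ∅, {e}, {d}, {d,e}, {f,e}, {f,d,e}; so int(A) = {f,d,e}
closure: X∖int(X∖A) = X∖∅ = {g,b,f,h,a,d,e}
∂A = {g,b,f,h,a,d,e} minus {f,d,e} = {g,b,h,a}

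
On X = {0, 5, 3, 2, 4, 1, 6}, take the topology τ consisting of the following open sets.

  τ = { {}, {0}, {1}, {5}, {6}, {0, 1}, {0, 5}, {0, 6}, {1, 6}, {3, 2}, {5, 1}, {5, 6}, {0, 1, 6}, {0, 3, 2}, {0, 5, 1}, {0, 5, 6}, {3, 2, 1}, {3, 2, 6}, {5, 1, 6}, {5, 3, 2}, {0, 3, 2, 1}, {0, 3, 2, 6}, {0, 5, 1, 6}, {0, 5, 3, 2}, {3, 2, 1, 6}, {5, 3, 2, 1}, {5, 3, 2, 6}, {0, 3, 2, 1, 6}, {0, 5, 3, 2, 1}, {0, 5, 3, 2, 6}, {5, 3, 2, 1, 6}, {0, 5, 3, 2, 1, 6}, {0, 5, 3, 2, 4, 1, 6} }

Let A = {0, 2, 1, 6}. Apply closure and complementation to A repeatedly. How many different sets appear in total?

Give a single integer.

complement {5, 3, 4}; its interior {5}; cl(A) = X∖{5} = {0, 3, 2, 4, 1, 6}
With k = closure, c = complement:
  1. A     = {0, 2, 1, 6}
  2. kA    = {0, 3, 2, 4, 1, 6}
  3. cA    = {5, 3, 4}
  4. ckA   = {5}
  5. kcA   = {5, 3, 2, 4}
  6. kckA  = {5, 4}
  7. ckcA  = {0, 1, 6}
  8. ckckA = {0, 3, 2, 1, 6}
  9. kckcA = {0, 4, 1, 6}
  10. ckckcA = {5, 3, 2}
k, c of each give nothing new

10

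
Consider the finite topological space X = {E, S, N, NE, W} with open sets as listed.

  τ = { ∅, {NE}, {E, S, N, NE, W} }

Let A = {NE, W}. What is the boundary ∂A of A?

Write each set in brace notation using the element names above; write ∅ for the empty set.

{E, S, N, W}

interior: largest open inside A is {NE} (from ∅, {NE})
cl via duality: int({E, S, N}) = ∅, so X∖∅ = {E, S, N, NE, W}
cl∖int = {E, S, N, W}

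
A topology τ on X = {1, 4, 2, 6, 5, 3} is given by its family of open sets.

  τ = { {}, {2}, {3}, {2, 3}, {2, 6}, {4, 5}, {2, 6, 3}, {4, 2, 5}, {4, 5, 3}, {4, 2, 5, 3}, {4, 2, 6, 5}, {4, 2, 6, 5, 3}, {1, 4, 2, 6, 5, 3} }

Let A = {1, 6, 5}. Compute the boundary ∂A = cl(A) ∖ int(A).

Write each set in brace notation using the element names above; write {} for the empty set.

U open, U⊆A: {}. int(A) = ⋃ = {}
X∖A={4, 2, 3}, int(X∖A)={2, 3}, hence cl(A)={1, 4, 6, 5}
∂A: remove int from cl → {1, 4, 6, 5}

{1, 4, 6, 5}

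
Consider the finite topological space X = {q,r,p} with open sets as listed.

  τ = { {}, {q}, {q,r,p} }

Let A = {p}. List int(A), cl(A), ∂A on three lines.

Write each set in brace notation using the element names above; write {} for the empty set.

open subsets of A: {}; so int(A) = {}
closure: X∖int(X∖A) = X∖{q} = {r,p}
∂A = {r,p} minus {} = {r,p}

int(A) = {}
cl(A)  = {r,p}
∂A     = {r,p}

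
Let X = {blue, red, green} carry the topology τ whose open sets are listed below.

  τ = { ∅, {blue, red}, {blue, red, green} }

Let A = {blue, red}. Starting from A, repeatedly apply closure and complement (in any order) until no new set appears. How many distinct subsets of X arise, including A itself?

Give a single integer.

cl via duality: int({green}) = ∅, so X∖∅ = {blue, red, green}
Write k for closure, c for complement:
  1. A     = {blue, red}
  2. kA    = {blue, red, green}
  3. cA    = {green}
  4. ckA   = ∅
applying k or c yields no new set

4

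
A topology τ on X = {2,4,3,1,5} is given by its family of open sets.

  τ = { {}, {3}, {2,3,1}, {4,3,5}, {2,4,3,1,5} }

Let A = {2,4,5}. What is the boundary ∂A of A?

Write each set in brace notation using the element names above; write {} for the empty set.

U open, U⊆A: {}. int(A) = ⋃ = {}
X∖A={3,1}, int(X∖A)={3}, hence cl(A)={2,4,1,5}
∂A: remove int from cl → {2,4,1,5}

{2,4,1,5}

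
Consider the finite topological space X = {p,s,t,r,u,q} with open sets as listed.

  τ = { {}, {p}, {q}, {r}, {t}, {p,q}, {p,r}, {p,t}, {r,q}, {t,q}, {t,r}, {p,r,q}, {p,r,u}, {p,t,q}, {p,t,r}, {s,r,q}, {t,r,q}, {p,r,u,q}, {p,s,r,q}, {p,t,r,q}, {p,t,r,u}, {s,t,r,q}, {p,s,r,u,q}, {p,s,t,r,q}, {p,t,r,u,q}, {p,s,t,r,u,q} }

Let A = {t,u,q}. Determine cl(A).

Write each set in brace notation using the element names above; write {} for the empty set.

{s,t,u,q}

X∖A={p,s,r}, int(X∖A)={p,r}, hence cl(A)={s,t,u,q}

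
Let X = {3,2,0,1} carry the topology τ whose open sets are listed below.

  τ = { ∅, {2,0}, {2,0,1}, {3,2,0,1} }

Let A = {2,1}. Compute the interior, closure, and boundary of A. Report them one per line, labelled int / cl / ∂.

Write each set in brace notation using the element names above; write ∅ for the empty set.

int(A) = ∅
cl(A)  = {3,2,0,1}
∂A     = {3,2,0,1}

opens ⊆ A: ∅; union → int = ∅
complement {3,0}; its interior ∅; cl(A) = X∖∅ = {3,2,0,1}
boundary = {3,2,0,1} ∖ ∅ = {3,2,0,1}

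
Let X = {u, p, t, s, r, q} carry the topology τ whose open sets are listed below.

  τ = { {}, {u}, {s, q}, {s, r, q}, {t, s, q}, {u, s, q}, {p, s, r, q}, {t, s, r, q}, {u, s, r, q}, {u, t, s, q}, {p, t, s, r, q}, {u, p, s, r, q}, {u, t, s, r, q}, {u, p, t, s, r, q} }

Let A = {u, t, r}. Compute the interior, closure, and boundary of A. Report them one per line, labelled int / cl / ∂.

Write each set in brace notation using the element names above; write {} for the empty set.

int(A) = {u}
cl(A)  = {u, p, t, r}
∂A     = {p, t, r}

U open, U⊆A: {}, {u}. int(A) = ⋃ = {u}
X∖A={p, s, q}, int(X∖A)={s, q}, hence cl(A)={u, p, t, r}
∂A: remove int from cl → {p, t, r}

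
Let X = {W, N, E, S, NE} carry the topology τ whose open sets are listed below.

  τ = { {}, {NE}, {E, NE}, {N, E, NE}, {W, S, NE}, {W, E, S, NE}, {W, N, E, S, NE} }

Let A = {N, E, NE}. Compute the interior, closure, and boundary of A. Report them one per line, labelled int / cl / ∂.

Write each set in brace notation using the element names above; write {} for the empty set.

interior: largest open inside A is {N, E, NE} (from {}, {NE}, {E, NE}, {N, E, NE})
cl via duality: int({W, S}) = {}, so X∖{} = {W, N, E, S, NE}
cl∖int = {W, S}

int(A) = {N, E, NE}
cl(A)  = {W, N, E, S, NE}
∂A     = {W, S}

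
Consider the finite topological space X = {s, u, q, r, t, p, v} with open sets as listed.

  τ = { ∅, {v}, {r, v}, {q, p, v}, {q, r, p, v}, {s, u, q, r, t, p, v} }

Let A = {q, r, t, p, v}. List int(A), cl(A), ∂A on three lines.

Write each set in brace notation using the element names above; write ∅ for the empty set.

opens ⊆ A: ∅, {v}, {r, v}, {q, p, v}, {q, r, p, v}; union → int = {q, r, p, v}
complement {s, u}; its interior ∅; cl(A) = X∖∅ = {s, u, q, r, t, p, v}
boundary = {s, u, q, r, t, p, v} ∖ {q, r, p, v} = {s, u, t}

int(A) = {q, r, p, v}
cl(A)  = {s, u, q, r, t, p, v}
∂A     = {s, u, t}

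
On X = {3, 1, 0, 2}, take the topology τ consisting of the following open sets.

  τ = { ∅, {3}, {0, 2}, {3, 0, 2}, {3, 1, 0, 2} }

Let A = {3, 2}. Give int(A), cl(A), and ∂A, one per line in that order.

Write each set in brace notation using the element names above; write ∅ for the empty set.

int(A) = {3}
cl(A)  = {3, 1, 0, 2}
∂A     = {1, 0, 2}

interior: largest open inside A is {3} (from ∅, {3})
cl via duality: int({1, 0}) = ∅, so X∖∅ = {3, 1, 0, 2}
cl∖int = {1, 0, 2}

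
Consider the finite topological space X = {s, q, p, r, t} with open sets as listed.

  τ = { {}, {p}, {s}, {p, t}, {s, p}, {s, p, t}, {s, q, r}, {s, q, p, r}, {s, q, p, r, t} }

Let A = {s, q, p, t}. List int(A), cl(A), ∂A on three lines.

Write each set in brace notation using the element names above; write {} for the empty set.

interior: largest open inside A is {s, p, t} (from {}, {s}, {p}, {s, p}, {p, t}, {s, p, t})
cl via duality: int({r}) = {}, so X∖{} = {s, q, p, r, t}
cl∖int = {q, r}

int(A) = {s, p, t}
cl(A)  = {s, q, p, r, t}
∂A     = {q, r}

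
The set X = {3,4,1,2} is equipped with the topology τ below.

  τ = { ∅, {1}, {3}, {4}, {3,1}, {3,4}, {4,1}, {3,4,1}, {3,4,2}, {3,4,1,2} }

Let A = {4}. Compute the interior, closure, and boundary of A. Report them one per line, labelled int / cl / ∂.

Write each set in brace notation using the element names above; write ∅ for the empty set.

open subsets of A: ∅, {4}; so int(A) = {4}
closure: X∖int(X∖A) = X∖{3,1} = {4,2}
∂A = {4,2} minus {4} = {2}

int(A) = {4}
cl(A)  = {4,2}
∂A     = {2}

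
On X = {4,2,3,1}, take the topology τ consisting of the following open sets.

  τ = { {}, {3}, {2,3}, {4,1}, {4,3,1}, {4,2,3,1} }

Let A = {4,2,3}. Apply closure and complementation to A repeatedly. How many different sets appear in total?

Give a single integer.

6

complement {1}; its interior {}; cl(A) = X∖{} = {4,2,3,1}
With k = closure, c = complement:
  1. A     = {4,2,3}
  2. kA    = {4,2,3,1}
  3. cA    = {1}
  4. ckA   = {}
  5. kcA   = {4,1}
  6. ckcA  = {2,3}
k, c of each give nothing new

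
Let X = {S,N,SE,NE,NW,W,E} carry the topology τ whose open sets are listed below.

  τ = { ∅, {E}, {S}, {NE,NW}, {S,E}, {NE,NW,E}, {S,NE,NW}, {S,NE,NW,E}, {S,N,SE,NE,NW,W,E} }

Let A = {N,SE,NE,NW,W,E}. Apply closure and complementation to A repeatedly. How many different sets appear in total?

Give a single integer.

4

X∖A={S}, int(X∖A)={S}, hence cl(A)={N,SE,NE,NW,W,E}
Orbit (k=closure, c=complement):
  1. A     = {N,SE,NE,NW,W,E}
  2. cA    = {S}
  3. kcA   = {S,N,SE,W}
  4. ckcA  = {NE,NW,E}
(closed under both — stop)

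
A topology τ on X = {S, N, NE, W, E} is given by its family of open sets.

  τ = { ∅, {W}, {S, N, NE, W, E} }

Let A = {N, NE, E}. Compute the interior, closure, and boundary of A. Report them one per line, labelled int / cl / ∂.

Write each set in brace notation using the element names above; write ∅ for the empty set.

int(A) = ∅
cl(A)  = {S, N, NE, E}
∂A     = {S, N, NE, E}

open subsets of A: ∅; so int(A) = ∅
closure: X∖int(X∖A) = X∖{W} = {S, N, NE, E}
∂A = {S, N, NE, E} minus ∅ = {S, N, NE, E}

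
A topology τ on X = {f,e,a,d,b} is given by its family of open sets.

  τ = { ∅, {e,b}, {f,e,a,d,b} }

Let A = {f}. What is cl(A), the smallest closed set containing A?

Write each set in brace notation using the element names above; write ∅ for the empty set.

complement {e,a,d,b}; its interior {e,b}; cl(A) = X∖{e,b} = {f,a,d}

{f,a,d}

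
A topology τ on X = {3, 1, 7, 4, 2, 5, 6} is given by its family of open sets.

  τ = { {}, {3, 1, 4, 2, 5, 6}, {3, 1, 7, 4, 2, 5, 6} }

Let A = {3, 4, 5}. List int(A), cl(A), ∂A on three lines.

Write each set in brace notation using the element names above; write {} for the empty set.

int(A) = {}
cl(A)  = {3, 1, 7, 4, 2, 5, 6}
∂A     = {3, 1, 7, 4, 2, 5, 6}

opens ⊆ A: {}; union → int = {}
complement {1, 7, 2, 6}; its interior {}; cl(A) = X∖{} = {3, 1, 7, 4, 2, 5, 6}
boundary = {3, 1, 7, 4, 2, 5, 6} ∖ {} = {3, 1, 7, 4, 2, 5, 6}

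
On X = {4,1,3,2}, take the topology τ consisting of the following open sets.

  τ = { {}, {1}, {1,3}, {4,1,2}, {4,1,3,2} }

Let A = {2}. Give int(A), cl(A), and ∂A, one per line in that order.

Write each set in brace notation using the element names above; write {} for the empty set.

int(A) = {}
cl(A)  = {4,2}
∂A     = {4,2}

open subsets of A: {}; so int(A) = {}
closure: X∖int(X∖A) = X∖{1,3} = {4,2}
∂A = {4,2} minus {} = {4,2}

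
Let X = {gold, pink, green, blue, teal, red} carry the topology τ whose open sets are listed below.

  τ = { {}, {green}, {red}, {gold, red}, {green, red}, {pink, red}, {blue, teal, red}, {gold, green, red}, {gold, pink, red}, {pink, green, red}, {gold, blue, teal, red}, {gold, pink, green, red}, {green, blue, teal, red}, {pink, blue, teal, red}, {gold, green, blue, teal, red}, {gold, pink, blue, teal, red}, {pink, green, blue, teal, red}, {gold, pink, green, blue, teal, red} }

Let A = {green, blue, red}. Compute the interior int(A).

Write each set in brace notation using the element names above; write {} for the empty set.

U open, U⊆A: {}, {green}, {red}, {green, red}. int(A) = ⋃ = {green, red}

{green, red}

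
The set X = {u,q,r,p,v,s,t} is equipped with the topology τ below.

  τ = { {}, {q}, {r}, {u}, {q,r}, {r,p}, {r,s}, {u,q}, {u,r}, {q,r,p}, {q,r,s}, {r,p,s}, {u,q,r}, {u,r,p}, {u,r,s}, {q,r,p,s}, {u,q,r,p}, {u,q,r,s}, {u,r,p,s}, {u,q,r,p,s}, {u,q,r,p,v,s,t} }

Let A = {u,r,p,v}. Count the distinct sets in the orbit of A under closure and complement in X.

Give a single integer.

8

closure: X∖int(X∖A) = X∖{q} = {u,r,p,v,s,t}
Let k=closure and c=complement:
  1. A     = {u,r,p,v}
  2. kA    = {u,r,p,v,s,t}
  3. cA    = {q,s,t}
  4. ckA   = {q}
  5. kcA   = {q,v,s,t}
  6. kckA  = {q,v,t}
  7. ckcA  = {u,r,p}
  8. ckckA = {u,r,p,s}
— saturated at 8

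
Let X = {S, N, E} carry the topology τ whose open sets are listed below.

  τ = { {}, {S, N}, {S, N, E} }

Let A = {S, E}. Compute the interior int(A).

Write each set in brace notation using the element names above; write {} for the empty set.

open subsets of A: {}; so int(A) = {}

{}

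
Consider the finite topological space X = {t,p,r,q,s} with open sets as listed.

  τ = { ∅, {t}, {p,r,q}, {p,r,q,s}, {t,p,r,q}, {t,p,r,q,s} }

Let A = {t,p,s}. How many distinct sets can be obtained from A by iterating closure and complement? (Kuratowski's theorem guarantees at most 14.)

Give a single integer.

6

complement {r,q}; its interior ∅; cl(A) = X∖∅ = {t,p,r,q,s}
With k = closure, c = complement:
  1. A     = {t,p,s}
  2. kA    = {t,p,r,q,s}
  3. cA    = {r,q}
  4. ckA   = ∅
  5. kcA   = {p,r,q,s}
  6. ckcA  = {t}
k, c of each give nothing new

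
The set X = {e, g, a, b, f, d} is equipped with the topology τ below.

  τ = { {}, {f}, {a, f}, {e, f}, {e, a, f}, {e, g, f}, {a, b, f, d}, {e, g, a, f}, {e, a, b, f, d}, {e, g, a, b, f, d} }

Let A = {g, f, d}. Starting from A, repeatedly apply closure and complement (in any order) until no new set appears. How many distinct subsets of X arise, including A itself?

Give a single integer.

6

X∖A={e, a, b}, int(X∖A)={}, hence cl(A)={e, g, a, b, f, d}
Orbit (k=closure, c=complement):
  1. A     = {g, f, d}
  2. kA    = {e, g, a, b, f, d}
  3. cA    = {e, a, b}
  4. ckA   = {}
  5. kcA   = {e, g, a, b, d}
  6. ckcA  = {f}
(closed under both — stop)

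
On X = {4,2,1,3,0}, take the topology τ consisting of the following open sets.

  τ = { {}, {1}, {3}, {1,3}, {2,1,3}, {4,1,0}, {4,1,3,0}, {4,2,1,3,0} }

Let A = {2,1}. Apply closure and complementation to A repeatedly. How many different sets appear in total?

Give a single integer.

closure: X∖int(X∖A) = X∖{3} = {4,2,1,0}
Let k=closure and c=complement:
  1. A     = {2,1}
  2. kA    = {4,2,1,0}
  3. cA    = {4,3,0}
  4. ckA   = {3}
  5. kcA   = {4,2,3,0}
  6. kckA  = {2,3}
  7. ckcA  = {1}
  8. ckckA = {4,1,0}
— saturated at 8

8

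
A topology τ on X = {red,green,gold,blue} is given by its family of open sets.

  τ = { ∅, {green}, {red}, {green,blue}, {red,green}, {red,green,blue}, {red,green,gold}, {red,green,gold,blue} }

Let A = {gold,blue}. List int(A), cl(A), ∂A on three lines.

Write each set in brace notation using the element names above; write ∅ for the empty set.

opens ⊆ A: ∅; union → int = ∅
complement {red,green}; its interior {red,green}; cl(A) = X∖{red,green} = {gold,blue}
boundary = {gold,blue} ∖ ∅ = {gold,blue}

int(A) = ∅
cl(A)  = {gold,blue}
∂A     = {gold,blue}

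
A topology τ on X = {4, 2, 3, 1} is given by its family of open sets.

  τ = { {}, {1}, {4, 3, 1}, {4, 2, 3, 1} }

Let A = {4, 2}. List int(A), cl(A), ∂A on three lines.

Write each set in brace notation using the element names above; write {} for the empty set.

U open, U⊆A: {}. int(A) = ⋃ = {}
X∖A={3, 1}, int(X∖A)={1}, hence cl(A)={4, 2, 3}
∂A: remove int from cl → {4, 2, 3}

int(A) = {}
cl(A)  = {4, 2, 3}
∂A     = {4, 2, 3}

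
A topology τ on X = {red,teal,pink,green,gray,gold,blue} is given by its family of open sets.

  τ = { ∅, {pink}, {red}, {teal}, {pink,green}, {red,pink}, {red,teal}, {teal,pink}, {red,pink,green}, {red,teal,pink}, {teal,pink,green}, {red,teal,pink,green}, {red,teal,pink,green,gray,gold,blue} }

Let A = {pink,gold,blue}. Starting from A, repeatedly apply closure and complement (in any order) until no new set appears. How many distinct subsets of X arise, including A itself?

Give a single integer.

closure: X∖int(X∖A) = X∖{red,teal} = {pink,green,gray,gold,blue}
Let k=closure and c=complement:
  1. A     = {pink,gold,blue}
  2. kA    = {pink,green,gray,gold,blue}
  3. cA    = {red,teal,green,gray}
  4. ckA   = {red,teal}
  5. kcA   = {red,teal,green,gray,gold,blue}
  6. kckA  = {red,teal,gray,gold,blue}
  7. ckcA  = {pink}
  8. ckckA = {pink,green}
— saturated at 8

8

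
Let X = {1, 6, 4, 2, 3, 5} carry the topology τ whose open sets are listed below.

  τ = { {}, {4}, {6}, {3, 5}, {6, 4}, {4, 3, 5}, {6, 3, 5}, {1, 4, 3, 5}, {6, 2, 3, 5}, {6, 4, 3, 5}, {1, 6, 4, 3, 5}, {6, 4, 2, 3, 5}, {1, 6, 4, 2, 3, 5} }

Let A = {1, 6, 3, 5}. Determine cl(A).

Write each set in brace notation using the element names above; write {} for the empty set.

{1, 6, 2, 3, 5}

X∖A={4, 2}, int(X∖A)={4}, hence cl(A)={1, 6, 2, 3, 5}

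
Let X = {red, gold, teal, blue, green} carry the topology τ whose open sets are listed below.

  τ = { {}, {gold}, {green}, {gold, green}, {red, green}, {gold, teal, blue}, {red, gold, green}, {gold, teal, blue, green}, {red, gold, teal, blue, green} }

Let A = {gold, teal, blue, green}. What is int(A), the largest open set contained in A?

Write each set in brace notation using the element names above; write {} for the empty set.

open subsets of A: {}, {gold}, {green}, {gold, green}, {gold, teal, blue}, {gold, teal, blue, green}; so int(A) = {gold, teal, blue, green}

{gold, teal, blue, green}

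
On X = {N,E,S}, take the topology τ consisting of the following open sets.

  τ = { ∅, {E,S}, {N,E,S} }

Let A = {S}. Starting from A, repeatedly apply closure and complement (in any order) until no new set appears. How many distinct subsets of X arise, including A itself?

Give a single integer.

complement {N,E}; its interior ∅; cl(A) = X∖∅ = {N,E,S}
With k = closure, c = complement:
  1. A     = {S}
  2. kA    = {N,E,S}
  3. cA    = {N,E}
  4. ckA   = ∅
k, c of each give nothing new

4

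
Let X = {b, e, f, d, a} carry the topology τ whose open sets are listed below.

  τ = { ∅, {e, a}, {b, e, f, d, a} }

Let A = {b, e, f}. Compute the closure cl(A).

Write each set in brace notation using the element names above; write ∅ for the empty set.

complement {d, a}; its interior ∅; cl(A) = X∖∅ = {b, e, f, d, a}

{b, e, f, d, a}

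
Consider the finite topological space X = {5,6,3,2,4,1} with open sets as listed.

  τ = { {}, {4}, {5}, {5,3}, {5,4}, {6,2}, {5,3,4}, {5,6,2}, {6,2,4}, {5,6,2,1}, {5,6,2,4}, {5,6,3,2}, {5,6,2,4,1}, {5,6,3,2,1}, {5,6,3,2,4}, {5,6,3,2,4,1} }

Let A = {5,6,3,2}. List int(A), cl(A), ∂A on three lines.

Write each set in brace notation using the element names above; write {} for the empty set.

open subsets of A: {}, {5}, {5,3}, {6,2}, {5,6,2}, {5,6,3,2}; so int(A) = {5,6,3,2}
closure: X∖int(X∖A) = X∖{4} = {5,6,3,2,1}
∂A = {5,6,3,2,1} minus {5,6,3,2} = {1}

int(A) = {5,6,3,2}
cl(A)  = {5,6,3,2,1}
∂A     = {1}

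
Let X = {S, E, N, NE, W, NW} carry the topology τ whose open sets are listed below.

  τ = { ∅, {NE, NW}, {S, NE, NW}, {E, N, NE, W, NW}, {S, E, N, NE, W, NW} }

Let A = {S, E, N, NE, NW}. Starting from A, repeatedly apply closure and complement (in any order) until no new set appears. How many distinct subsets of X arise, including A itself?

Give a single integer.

6

closure: X∖int(X∖A) = X∖∅ = {S, E, N, NE, W, NW}
Let k=closure and c=complement:
  1. A     = {S, E, N, NE, NW}
  2. kA    = {S, E, N, NE, W, NW}
  3. cA    = {W}
  4. ckA   = ∅
  5. kcA   = {E, N, W}
  6. ckcA  = {S, NE, NW}
— saturated at 6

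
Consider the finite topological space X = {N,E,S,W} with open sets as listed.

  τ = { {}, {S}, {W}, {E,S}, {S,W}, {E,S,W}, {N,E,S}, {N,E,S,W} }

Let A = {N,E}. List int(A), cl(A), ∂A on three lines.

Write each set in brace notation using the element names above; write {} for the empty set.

opens ⊆ A: {}; union → int = {}
complement {S,W}; its interior {S,W}; cl(A) = X∖{S,W} = {N,E}
boundary = {N,E} ∖ {} = {N,E}

int(A) = {}
cl(A)  = {N,E}
∂A     = {N,E}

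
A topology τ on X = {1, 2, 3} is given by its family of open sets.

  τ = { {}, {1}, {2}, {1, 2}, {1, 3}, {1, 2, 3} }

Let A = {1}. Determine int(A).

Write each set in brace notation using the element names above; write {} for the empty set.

{1}

open subsets of A: {}, {1}; so int(A) = {1}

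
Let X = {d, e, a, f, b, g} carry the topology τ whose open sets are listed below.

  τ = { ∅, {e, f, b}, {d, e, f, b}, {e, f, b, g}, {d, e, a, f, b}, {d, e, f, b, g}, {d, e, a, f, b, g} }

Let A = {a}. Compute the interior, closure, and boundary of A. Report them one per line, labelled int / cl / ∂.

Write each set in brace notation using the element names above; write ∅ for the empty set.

opens ⊆ A: ∅; union → int = ∅
complement {d, e, f, b, g}; its interior {d, e, f, b, g}; cl(A) = X∖{d, e, f, b, g} = {a}
boundary = {a} ∖ ∅ = {a}

int(A) = ∅
cl(A)  = {a}
∂A     = {a}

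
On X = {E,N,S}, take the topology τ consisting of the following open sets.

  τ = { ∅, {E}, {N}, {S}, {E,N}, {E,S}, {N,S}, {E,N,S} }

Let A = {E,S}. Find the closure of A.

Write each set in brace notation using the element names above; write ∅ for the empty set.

X∖A={N}, int(X∖A)={N}, hence cl(A)={E,S}

{E,S}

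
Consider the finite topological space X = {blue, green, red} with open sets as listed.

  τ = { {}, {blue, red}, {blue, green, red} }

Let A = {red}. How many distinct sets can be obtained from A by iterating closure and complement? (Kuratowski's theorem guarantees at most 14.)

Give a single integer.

4

X∖A={blue, green}, int(X∖A)={}, hence cl(A)={blue, green, red}
Orbit (k=closure, c=complement):
  1. A     = {red}
  2. kA    = {blue, green, red}
  3. cA    = {blue, green}
  4. ckA   = {}
(closed under both — stop)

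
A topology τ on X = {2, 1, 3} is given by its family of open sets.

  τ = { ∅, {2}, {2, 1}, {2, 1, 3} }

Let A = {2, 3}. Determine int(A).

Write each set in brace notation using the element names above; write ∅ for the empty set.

open subsets of A: ∅, {2}; so int(A) = {2}

{2}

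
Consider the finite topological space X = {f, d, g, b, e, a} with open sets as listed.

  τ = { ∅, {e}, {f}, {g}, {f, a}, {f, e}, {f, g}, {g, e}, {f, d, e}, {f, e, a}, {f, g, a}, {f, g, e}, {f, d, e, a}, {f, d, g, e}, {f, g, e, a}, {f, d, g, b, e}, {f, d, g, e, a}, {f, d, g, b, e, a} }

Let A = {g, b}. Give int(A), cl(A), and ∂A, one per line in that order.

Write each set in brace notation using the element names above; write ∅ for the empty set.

int(A) = {g}
cl(A)  = {g, b}
∂A     = {b}

U open, U⊆A: ∅, {g}. int(A) = ⋃ = {g}
X∖A={f, d, e, a}, int(X∖A)={f, d, e, a}, hence cl(A)={g, b}
∂A: remove int from cl → {b}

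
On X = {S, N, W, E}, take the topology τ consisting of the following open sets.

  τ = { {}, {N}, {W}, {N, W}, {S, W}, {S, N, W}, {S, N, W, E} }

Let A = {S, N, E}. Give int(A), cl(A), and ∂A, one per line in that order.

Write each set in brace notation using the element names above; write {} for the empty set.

interior: largest open inside A is {N} (from {}, {N})
cl via duality: int({W}) = {W}, so X∖{W} = {S, N, E}
cl∖int = {S, E}

int(A) = {N}
cl(A)  = {S, N, E}
∂A     = {S, E}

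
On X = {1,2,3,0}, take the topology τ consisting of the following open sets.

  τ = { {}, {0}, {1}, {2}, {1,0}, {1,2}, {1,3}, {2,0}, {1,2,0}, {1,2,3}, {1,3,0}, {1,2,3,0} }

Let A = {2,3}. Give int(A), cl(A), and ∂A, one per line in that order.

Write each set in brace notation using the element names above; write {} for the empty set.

int(A) = {2}
cl(A)  = {2,3}
∂A     = {3}

opens ⊆ A: {}, {2}; union → int = {2}
complement {1,0}; its interior {1,0}; cl(A) = X∖{1,0} = {2,3}
boundary = {2,3} ∖ {2} = {3}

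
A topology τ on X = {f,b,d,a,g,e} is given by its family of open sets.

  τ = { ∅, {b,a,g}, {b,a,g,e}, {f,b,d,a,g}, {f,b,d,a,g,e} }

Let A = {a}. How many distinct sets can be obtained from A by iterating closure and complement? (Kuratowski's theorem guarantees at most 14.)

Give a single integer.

4

cl via duality: int({f,b,d,g,e}) = ∅, so X∖∅ = {f,b,d,a,g,e}
Write k for closure, c for complement:
  1. A     = {a}
  2. kA    = {f,b,d,a,g,e}
  3. cA    = {f,b,d,g,e}
  4. ckA   = ∅
applying k or c yields no new set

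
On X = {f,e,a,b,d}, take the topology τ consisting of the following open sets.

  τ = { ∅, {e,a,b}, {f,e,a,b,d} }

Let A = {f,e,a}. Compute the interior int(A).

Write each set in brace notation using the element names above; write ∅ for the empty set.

interior: largest open inside A is ∅ (from ∅)

∅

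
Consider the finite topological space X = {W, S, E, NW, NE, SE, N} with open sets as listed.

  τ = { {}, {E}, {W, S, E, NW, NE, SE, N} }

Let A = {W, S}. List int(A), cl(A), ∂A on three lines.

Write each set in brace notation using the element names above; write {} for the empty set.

int(A) = {}
cl(A)  = {W, S, NW, NE, SE, N}
∂A     = {W, S, NW, NE, SE, N}

interior: largest open inside A is {} (from {})
cl via duality: int({E, NW, NE, SE, N}) = {E}, so X∖{E} = {W, S, NW, NE, SE, N}
cl∖int = {W, S, NW, NE, SE, N}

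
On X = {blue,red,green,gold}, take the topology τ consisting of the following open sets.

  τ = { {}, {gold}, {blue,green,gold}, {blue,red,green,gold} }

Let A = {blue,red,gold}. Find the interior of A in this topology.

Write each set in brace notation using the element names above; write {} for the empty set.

{gold}

opens ⊆ A: {}, {gold}; union → int = {gold}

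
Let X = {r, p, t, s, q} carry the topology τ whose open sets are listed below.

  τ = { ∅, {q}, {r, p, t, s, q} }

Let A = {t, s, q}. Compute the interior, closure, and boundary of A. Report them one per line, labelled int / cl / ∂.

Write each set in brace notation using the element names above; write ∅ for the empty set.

U open, U⊆A: ∅, {q}. int(A) = ⋃ = {q}
X∖A={r, p}, int(X∖A)=∅, hence cl(A)={r, p, t, s, q}
∂A: remove int from cl → {r, p, t, s}

int(A) = {q}
cl(A)  = {r, p, t, s, q}
∂A     = {r, p, t, s}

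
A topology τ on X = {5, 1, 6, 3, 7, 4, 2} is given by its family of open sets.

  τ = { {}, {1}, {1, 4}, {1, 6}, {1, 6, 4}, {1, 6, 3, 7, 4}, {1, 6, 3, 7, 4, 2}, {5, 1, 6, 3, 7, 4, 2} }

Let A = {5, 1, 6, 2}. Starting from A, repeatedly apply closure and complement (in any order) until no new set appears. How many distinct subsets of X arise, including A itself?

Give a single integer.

6

complement {3, 7, 4}; its interior {}; cl(A) = X∖{} = {5, 1, 6, 3, 7, 4, 2}
With k = closure, c = complement:
  1. A     = {5, 1, 6, 2}
  2. kA    = {5, 1, 6, 3, 7, 4, 2}
  3. cA    = {3, 7, 4}
  4. ckA   = {}
  5. kcA   = {5, 3, 7, 4, 2}
  6. ckcA  = {1, 6}
k, c of each give nothing new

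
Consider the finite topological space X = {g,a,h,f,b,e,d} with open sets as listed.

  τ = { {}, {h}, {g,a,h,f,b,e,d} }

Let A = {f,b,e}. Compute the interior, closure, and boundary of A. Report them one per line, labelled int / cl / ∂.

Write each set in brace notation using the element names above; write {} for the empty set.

int(A) = {}
cl(A)  = {g,a,f,b,e,d}
∂A     = {g,a,f,b,e,d}

opens ⊆ A: {}; union → int = {}
complement {g,a,h,d}; its interior {h}; cl(A) = X∖{h} = {g,a,f,b,e,d}
boundary = {g,a,f,b,e,d} ∖ {} = {g,a,f,b,e,d}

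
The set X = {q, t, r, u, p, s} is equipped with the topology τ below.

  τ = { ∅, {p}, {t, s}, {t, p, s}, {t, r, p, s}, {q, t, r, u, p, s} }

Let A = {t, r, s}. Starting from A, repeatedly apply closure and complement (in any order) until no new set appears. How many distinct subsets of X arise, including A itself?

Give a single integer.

6

closure: X∖int(X∖A) = X∖{p} = {q, t, r, u, s}
Let k=closure and c=complement:
  1. A     = {t, r, s}
  2. kA    = {q, t, r, u, s}
  3. cA    = {q, u, p}
  4. ckA   = {p}
  5. kcA   = {q, r, u, p}
  6. ckcA  = {t, s}
— saturated at 6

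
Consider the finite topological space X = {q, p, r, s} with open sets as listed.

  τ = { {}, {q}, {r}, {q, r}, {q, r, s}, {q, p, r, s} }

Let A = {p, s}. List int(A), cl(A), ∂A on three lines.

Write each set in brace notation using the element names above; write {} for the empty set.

int(A) = {}
cl(A)  = {p, s}
∂A     = {p, s}

open subsets of A: {}; so int(A) = {}
closure: X∖int(X∖A) = X∖{q, r} = {p, s}
∂A = {p, s} minus {} = {p, s}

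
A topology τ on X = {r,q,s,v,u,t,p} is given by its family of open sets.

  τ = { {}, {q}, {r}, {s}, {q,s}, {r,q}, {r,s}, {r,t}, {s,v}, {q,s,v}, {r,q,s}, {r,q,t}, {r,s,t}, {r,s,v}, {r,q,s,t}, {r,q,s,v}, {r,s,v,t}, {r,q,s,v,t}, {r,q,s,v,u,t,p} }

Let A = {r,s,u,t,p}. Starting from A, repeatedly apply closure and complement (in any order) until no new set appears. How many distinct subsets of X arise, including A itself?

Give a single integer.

8

cl via duality: int({q,v}) = {q}, so X∖{q} = {r,s,v,u,t,p}
Write k for closure, c for complement:
  1. A     = {r,s,u,t,p}
  2. kA    = {r,s,v,u,t,p}
  3. cA    = {q,v}
  4. ckA   = {q}
  5. kcA   = {q,v,u,p}
  6. kckA  = {q,u,p}
  7. ckcA  = {r,s,t}
  8. ckckA = {r,s,v,t}
applying k or c yields no new set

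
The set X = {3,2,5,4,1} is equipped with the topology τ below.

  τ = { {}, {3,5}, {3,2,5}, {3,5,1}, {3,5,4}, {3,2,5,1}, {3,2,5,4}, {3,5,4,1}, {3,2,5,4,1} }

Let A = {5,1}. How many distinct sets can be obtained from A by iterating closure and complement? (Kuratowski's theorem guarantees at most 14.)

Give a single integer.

cl via duality: int({3,2,4}) = {}, so X∖{} = {3,2,5,4,1}
Write k for closure, c for complement:
  1. A     = {5,1}
  2. kA    = {3,2,5,4,1}
  3. cA    = {3,2,4}
  4. ckA   = {}
applying k or c yields no new set

4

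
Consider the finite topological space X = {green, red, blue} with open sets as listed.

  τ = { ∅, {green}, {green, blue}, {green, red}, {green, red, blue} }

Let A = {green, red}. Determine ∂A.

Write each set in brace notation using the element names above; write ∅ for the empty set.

open subsets of A: ∅, {green}, {green, red}; so int(A) = {green, red}
closure: X∖int(X∖A) = X∖∅ = {green, red, blue}
∂A = {green, red, blue} minus {green, red} = {blue}

{blue}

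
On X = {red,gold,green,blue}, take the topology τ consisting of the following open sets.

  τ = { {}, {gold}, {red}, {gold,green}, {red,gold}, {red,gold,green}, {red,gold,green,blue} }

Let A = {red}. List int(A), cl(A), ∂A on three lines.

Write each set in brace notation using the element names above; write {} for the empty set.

int(A) = {red}
cl(A)  = {red,blue}
∂A     = {blue}

U open, U⊆A: {}, {red}. int(A) = ⋃ = {red}
X∖A={gold,green,blue}, int(X∖A)={gold,green}, hence cl(A)={red,blue}
∂A: remove int from cl → {blue}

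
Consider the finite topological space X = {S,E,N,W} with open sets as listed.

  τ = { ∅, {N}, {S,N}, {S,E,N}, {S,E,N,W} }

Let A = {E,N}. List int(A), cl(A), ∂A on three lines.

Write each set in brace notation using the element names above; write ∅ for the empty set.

open subsets of A: ∅, {N}; so int(A) = {N}
closure: X∖int(X∖A) = X∖∅ = {S,E,N,W}
∂A = {S,E,N,W} minus {N} = {S,E,W}

int(A) = {N}
cl(A)  = {S,E,N,W}
∂A     = {S,E,W}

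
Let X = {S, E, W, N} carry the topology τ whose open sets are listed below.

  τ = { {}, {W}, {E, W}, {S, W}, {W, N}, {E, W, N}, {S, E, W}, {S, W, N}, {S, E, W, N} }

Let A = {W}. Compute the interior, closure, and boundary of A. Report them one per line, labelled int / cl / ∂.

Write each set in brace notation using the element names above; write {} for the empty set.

U open, U⊆A: {}, {W}. int(A) = ⋃ = {W}
X∖A={S, E, N}, int(X∖A)={}, hence cl(A)={S, E, W, N}
∂A: remove int from cl → {S, E, N}

int(A) = {W}
cl(A)  = {S, E, W, N}
∂A     = {S, E, N}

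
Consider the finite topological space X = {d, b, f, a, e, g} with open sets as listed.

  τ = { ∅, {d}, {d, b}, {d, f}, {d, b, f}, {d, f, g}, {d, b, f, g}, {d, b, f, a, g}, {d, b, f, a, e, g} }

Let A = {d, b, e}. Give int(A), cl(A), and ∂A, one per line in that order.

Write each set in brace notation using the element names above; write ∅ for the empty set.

int(A) = {d, b}
cl(A)  = {d, b, f, a, e, g}
∂A     = {f, a, e, g}

interior: largest open inside A is {d, b} (from ∅, {d}, {d, b})
cl via duality: int({f, a, g}) = ∅, so X∖∅ = {d, b, f, a, e, g}
cl∖int = {f, a, e, g}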